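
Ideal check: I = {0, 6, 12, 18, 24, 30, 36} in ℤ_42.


Check ideal conditions for I = {0, 6, 12, 18, 24, 30, 36} in ℤ_42:
(1) I is an additive subgroup? Yes
(2) For r ∈ ℤ_42 and a ∈ I: r·a ∈ I? Yes

Yes, I is an ideal of ℤ_42


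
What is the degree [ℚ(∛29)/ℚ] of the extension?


∛29 has minimal polynomial x³ - 29 (irreducible over ℚ since 29 is not a perfect cube)

[ℚ(∛29)/ℚ] = 3


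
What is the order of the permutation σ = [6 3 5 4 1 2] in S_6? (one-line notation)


Cycle decomposition: (1 6 2 3 5)
Cycle lengths: 5
Order = lcm(5) = 5

ord(σ) = 5


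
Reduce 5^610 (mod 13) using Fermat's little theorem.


Fermat's little theorem: if p is prime and gcd(a,p)=1, then a^(p-1) ≡ 1 (mod p)
p = 13 is prime, gcd(5,13) = 1
Reduce exponent: 610 mod 12 = 10
So 5^610 ≡ 5^10 (mod 13)
5^10 mod 13 = 12

5^610 ≡ 12 (mod 13)


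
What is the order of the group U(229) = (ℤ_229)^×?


U(n) is the group of units mod n; |U(n)| = φ(n)
|U(229)| = φ(229) = 228

|U(229) = (ℤ_229)^×| = 228


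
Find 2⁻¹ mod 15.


Use the extended Euclidean algorithm to write 1 = 2·s + 15·t; then s mod 15 is the inverse.
Euclidean algorithm:
  2 = 0·15 + 2
  15 = 7·2 + 1
  2 = 2·1 + 0
gcd(2,15) = 1
Back-substitution gives: 2·(-7) + 15·(1) = 1
So 2⁻¹ ≡ -7 ≡ 8 (mod 15)
Check: 2 × 8 = 16 ≡ 1 (mod 15) ✓

2⁻¹ ≡ 8 (mod 15)


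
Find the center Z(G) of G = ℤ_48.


Z(G) = {g ∈ G | gx = xg for all x ∈ G}
ℤ_48 is abelian, so Z(G) = G

Z(ℤ_48) = ℤ_48


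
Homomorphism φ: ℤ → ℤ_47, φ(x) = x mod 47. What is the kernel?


Kernel = preimage of identity
ker(φ) = {x ∈ ℤ : x ≡ 0 (mod 47)} = 47ℤ = {0, ±47, ±94, ...}

ker(φ) = 47ℤ


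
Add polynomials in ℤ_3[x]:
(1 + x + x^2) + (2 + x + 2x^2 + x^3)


Add coefficients mod 3:
x^0: 1 + 2 = 0 (mod 3)
x^1: 1 + 1 = 2 (mod 3)
x^2: 1 + 2 = 0 (mod 3)
x^3: 0 + 1 = 1 (mod 3)
Result: 2x + x^3

f + g = 2x + x^3


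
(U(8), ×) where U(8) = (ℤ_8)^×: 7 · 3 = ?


Operation: multiplication mod 8
7 · 3 = (a × b) mod 8 with a = 7, b = 3

7 · 3 = 5


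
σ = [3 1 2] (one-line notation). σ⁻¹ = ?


To find σ⁻¹, swap domain and range:
σ(1) = 3 → σ⁻¹(3) = 1
σ(2) = 1 → σ⁻¹(1) = 2
σ(3) = 2 → σ⁻¹(2) = 3

σ⁻¹ = [2 3 1]


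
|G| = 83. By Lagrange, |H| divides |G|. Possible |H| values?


Lagrange's theorem: |H| divides |G|
|G| = 83
Divisors of 83: 1, 83

Possible subgroup orders: {1, 83}


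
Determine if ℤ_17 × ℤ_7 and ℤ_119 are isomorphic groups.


Comparing ℤ_17 × ℤ_7 and ℤ_119:
gcd(17,7) = 1, so ℤ_17 × ℤ_7 ≅ ℤ_119 (CRT)

Yes, ℤ_17 × ℤ_7 ≅ ℤ_119


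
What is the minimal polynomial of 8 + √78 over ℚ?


Let α = 8 + √78. Then α - 8 = √78, so (α - 8)² = 78, giving α² - 16α - 14 = 0. Degree 2 and α ∉ ℚ, so this is the minimal polynomial.

Minimal polynomial: x² - 16x - 14


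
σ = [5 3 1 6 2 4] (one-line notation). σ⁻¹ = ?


To find σ⁻¹, swap domain and range:
σ(1) = 5 → σ⁻¹(5) = 1
σ(2) = 3 → σ⁻¹(3) = 2
σ(3) = 1 → σ⁻¹(1) = 3
σ(4) = 6 → σ⁻¹(6) = 4
σ(5) = 2 → σ⁻¹(2) = 5
σ(6) = 4 → σ⁻¹(4) = 6

σ⁻¹ = [3 5 2 6 1 4]


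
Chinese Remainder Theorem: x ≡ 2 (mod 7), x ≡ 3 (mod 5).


m₁ = 7, m₂ = 5, gcd = 1, so CRT applies. M = m₁·m₂ = 35
Let M₁ = M/m₁ = 5, M₂ = M/m₂ = 7
Find y₁ ≡ M₁⁻¹ (mod m₁): 5⁻¹ ≡ 3 (mod 7)
Find y₂ ≡ M₂⁻¹ (mod m₂): 7⁻¹ ≡ 3 (mod 5)
x = a₁·M₁·y₁ + a₂·M₂·y₂ = 2·5·3 + 3·7·3 = 93
Reduce mod 35: x ≡ 23
Check: 23 mod 7 = 2 ✓, 23 mod 5 = 3 ✓

x ≡ 23 (mod 35)


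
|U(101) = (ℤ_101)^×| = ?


U(n) is the group of units mod n; |U(n)| = φ(n)
|U(101)| = φ(101) = 100

|U(101) = (ℤ_101)^×| = 100


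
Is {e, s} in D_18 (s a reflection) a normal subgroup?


H = {e, s} in D_18 (s a reflection)
r·s·r⁻¹ = sr⁻² ≠ s for n ≥ 3, so {e, s} is not closed under conjugation

No, not a normal subgroup


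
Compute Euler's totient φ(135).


Factor n: 135 = 3^3 × 5
φ(n) = n · ∏(1 - 1/p) over distinct primes p | n
φ(135) = 135 · (1 - 1/3) · (1 - 1/5) = 72

φ(135) = 72


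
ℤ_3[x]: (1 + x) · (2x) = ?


Expand and collect like terms; reduce coefficients mod 3:
x^0: 1·0 = 0 ≡ 0 (mod 3)
x^1: 1·2 + 1·0 = 2 ≡ 2 (mod 3)
x^2: 1·2 = 2 ≡ 2 (mod 3)
Result: 2x + 2x^2

f · g = 2x + 2x^2


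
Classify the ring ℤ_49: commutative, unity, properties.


ℤ_49 is a commutative ring with unity 1; 49 = 7×7 is composite, so 7·7 ≡ 0 gives zero divisors (not an integral domain)
Commutative: Yes
Integral domain: No
Has unity: Yes

ℤ_49: Commutative=Yes, Unity=Yes


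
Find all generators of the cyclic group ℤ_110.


g generates ℤ_n iff gcd(g,n) = 1
Prime factors of 110: 2, 5, 11
Generators are g ∈ {1,...,109} not divisible by any of these primes.
Generators: {1, 3, 7, 9, 13, 17, 19, 21, 23, 27, 29, 31, 37, 39, 41, 43, 47, 49, 51, 53, 57, 59, 61, 63, 67, 69, 71, 73, 79, 81, 83, 87, 89, 91, 93, 97, 101, 103, 107, 109}
Number of generators = φ(110) = 40

Generators of ℤ_110 = {1, 3, 7, 9, 13, 17, 19, 21, 23, 27, 29, 31, 37, 39, 41, 43, 47, 49, 51, 53, 57, 59, 61, 63, 67, 69, 71, 73, 79, 81, 83, 87, 89, 91, 93, 97, 101, 103, 107, 109}


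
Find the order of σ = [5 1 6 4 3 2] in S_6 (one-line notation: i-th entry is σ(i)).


Cycle decomposition: (1 5 3 6 2)
Cycle lengths: 5
Order = lcm(5) = 5

ord(σ) = 5


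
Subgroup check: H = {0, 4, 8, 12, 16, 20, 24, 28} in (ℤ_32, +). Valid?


Subgroup test for H = {0, 4, 8, 12, 16, 20, 24, 28} in (ℤ_32, +):
(1) 0 ∈ H? Yes
(2) Closure: for all a,b ∈ H, (a+b) mod 32 ∈ H? Yes
(3) Inverses: for all a ∈ H, -a mod 32 ∈ H? Yes

Yes, H is a subgroup of ℤ_32


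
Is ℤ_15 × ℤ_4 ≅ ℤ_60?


Comparing ℤ_15 × ℤ_4 and ℤ_60:
gcd(15,4) = 1, so ℤ_15 × ℤ_4 ≅ ℤ_60 (CRT)

Yes, ℤ_15 × ℤ_4 ≅ ℤ_60


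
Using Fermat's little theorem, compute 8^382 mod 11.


Fermat's little theorem: if p is prime and gcd(a,p)=1, then a^(p-1) ≡ 1 (mod p)
p = 11 is prime, gcd(8,11) = 1
Reduce exponent: 382 mod 10 = 2
So 8^382 ≡ 8^2 (mod 11)
8^2 mod 11 = 9

8^382 ≡ 9 (mod 11)


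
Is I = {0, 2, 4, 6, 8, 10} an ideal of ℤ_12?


Check ideal conditions for I = {0, 2, 4, 6, 8, 10} in ℤ_12:
(1) I is an additive subgroup? Yes
(2) For r ∈ ℤ_12 and a ∈ I: r·a ∈ I? Yes

Yes, I is an ideal of ℤ_12


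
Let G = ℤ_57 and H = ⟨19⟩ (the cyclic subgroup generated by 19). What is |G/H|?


|⟨19⟩| = n / gcd(19, 57) = 57 / 19 = 3
H is normal (ℤ_57 is abelian).
|G/H| = |G| / |H| = 57 / 3 = 19

|G/H| = 19


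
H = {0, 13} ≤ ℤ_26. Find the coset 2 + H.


2 + H = {2 + h (mod 26) : h ∈ H}
2+0=2, 2+13=15

2 + H = {2, 15}


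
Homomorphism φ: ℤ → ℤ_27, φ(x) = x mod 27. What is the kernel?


Kernel = preimage of identity
ker(φ) = {x ∈ ℤ : x ≡ 0 (mod 27)} = 27ℤ = {0, ±27, ±54, ...}

ker(φ) = 27ℤ


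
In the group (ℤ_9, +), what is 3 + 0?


Operation: addition mod 9
3 + 0 = (a + b) mod 9 with a = 3, b = 0

3 + 0 = 3


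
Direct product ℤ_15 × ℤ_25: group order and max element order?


|ℤ_15 × ℤ_25| = 15 × 25 = 375
Max element order = lcm(15,25) = 75
Cyclic? No (gcd=5)

|ℤ_15×ℤ_25| = 375, max element order = 75


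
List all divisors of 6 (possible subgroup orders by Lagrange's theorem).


Lagrange's theorem: |H| divides |G|
|G| = 6
Divisors of 6: 1, 2, 3, 6

Possible subgroup orders: {1, 2, 3, 6}


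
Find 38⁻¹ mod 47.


Use the extended Euclidean algorithm to write 1 = 38·s + 47·t; then s mod 47 is the inverse.
Euclidean algorithm:
  38 = 0·47 + 38
  47 = 1·38 + 9
  38 = 4·9 + 2
  9 = 4·2 + 1
  2 = 2·1 + 0
gcd(38,47) = 1
Back-substitution gives: 38·(-21) + 47·(17) = 1
So 38⁻¹ ≡ -21 ≡ 26 (mod 47)
Check: 38 × 26 = 988 ≡ 1 (mod 47) ✓

38⁻¹ ≡ 26 (mod 47)


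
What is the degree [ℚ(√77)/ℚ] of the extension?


√77 has minimal polynomial x² - 77 (irreducible over ℚ since 77 is squarefree)

[ℚ(√77)/ℚ] = 2


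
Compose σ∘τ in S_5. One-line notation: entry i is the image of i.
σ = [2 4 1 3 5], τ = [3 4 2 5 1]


σ∘τ: apply τ first, then σ
1 →τ 3 →σ 1
2 →τ 4 →σ 3
3 →τ 2 →σ 4
4 →τ 5 →σ 5
5 →τ 1 →σ 2

σ∘τ = [1 3 4 5 2]


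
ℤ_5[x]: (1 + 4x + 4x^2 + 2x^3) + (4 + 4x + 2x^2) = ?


Add coefficients mod 5:
x^0: 1 + 4 = 0 (mod 5)
x^1: 4 + 4 = 3 (mod 5)
x^2: 4 + 2 = 1 (mod 5)
x^3: 2 + 0 = 2 (mod 5)
Result: 3x + x^2 + 2x^3

f + g = 3x + x^2 + 2x^3


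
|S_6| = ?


|S_n| = n! (number of permutations of n symbols)
|S_6| = 6! = 720

|S_6| = 720


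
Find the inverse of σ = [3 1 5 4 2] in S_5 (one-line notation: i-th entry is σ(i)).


To find σ⁻¹, swap domain and range:
σ(1) = 3 → σ⁻¹(3) = 1
σ(2) = 1 → σ⁻¹(1) = 2
σ(3) = 5 → σ⁻¹(5) = 3
σ(4) = 4 → σ⁻¹(4) = 4
σ(5) = 2 → σ⁻¹(2) = 5

σ⁻¹ = [2 5 1 4 3]


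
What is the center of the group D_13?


Z(G) = {g ∈ G | gx = xg for all x ∈ G}
For odd n, Z(D_n) = {e}: no nontrivial rotation commutes with all reflections

Z(D_13) = {e}


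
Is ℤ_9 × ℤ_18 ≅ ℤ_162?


Comparing ℤ_9 × ℤ_18 and ℤ_162:
gcd(9,18) = 9 ≠ 1. Max element order in ℤ_9×ℤ_18 is lcm(9,18) = 18 < 162, so it has no element of order 162

No, ℤ_9 × ℤ_18 ≇ ℤ_162


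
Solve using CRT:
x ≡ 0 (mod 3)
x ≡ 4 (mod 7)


m₁ = 3, m₂ = 7, gcd = 1, so CRT applies. M = m₁·m₂ = 21
Let M₁ = M/m₁ = 7, M₂ = M/m₂ = 3
Find y₁ ≡ M₁⁻¹ (mod m₁): 7⁻¹ ≡ 1 (mod 3)
Find y₂ ≡ M₂⁻¹ (mod m₂): 3⁻¹ ≡ 5 (mod 7)
x = a₁·M₁·y₁ + a₂·M₂·y₂ = 0·7·1 + 4·3·5 = 60
Reduce mod 21: x ≡ 18
Check: 18 mod 3 = 0 ✓, 18 mod 7 = 4 ✓

x ≡ 18 (mod 21)


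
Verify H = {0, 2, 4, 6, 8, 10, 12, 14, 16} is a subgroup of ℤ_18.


Subgroup test for H = {0, 2, 4, 6, 8, 10, 12, 14, 16} in (ℤ_18, +):
(1) 0 ∈ H? Yes
(2) Closure: for all a,b ∈ H, (a+b) mod 18 ∈ H? Yes
(3) Inverses: for all a ∈ H, -a mod 18 ∈ H? Yes

Yes, H is a subgroup of ℤ_18


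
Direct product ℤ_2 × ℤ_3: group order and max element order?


|ℤ_2 × ℤ_3| = 2 × 3 = 6
Max element order = lcm(2,3) = 6
Cyclic? Yes (gcd=1)

|ℤ_2×ℤ_3| = 6, max element order = 6


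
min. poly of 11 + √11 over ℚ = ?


Let α = 11 + √11. Then α - 11 = √11, so (α - 11)² = 11, giving α² - 22α + 110 = 0. Degree 2 and α ∉ ℚ, so this is the minimal polynomial.

Minimal polynomial: x² - 22x + 110


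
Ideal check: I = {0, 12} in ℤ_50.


Check ideal conditions for I = {0, 12} in ℤ_50:
(1) I is an additive subgroup? No
(2) For r ∈ ℤ_50 and a ∈ I: r·a ∈ I? No  [counterexample: r=2, a=12, r·a mod 50 = 24 ∉ I]

No, I is not an ideal of ℤ_50


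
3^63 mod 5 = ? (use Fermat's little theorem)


Fermat's little theorem: if p is prime and gcd(a,p)=1, then a^(p-1) ≡ 1 (mod p)
p = 5 is prime, gcd(3,5) = 1
Reduce exponent: 63 mod 4 = 3
So 3^63 ≡ 3^3 (mod 5)
3^3 mod 5 = 2

3^63 ≡ 2 (mod 5)


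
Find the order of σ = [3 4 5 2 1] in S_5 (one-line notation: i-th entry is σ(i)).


Cycle decomposition: (1 3 5) (2 4)
Cycle lengths: 3, 2
Order = lcm(3, 2) = 6

ord(σ) = 6


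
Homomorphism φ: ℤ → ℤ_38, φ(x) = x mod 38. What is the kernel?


Kernel = preimage of identity
ker(φ) = {x ∈ ℤ : x ≡ 0 (mod 38)} = 38ℤ = {0, ±38, ±76, ...}

ker(φ) = 38ℤ


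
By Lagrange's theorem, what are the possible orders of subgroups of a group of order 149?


Lagrange's theorem: |H| divides |G|
|G| = 149
Divisors of 149: 1, 149

Possible subgroup orders: {1, 149}


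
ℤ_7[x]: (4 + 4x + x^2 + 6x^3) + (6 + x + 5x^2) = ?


Add coefficients mod 7:
x^0: 4 + 6 = 3 (mod 7)
x^1: 4 + 1 = 5 (mod 7)
x^2: 1 + 5 = 6 (mod 7)
x^3: 6 + 0 = 6 (mod 7)
Result: 3 + 5x + 6x^2 + 6x^3

f + g = 3 + 5x + 6x^2 + 6x^3


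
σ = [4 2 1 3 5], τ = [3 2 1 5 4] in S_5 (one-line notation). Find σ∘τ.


σ∘τ: apply τ first, then σ
1 →τ 3 →σ 1
2 →τ 2 →σ 2
3 →τ 1 →σ 4
4 →τ 5 →σ 5
5 →τ 4 →σ 3

σ∘τ = [1 2 4 5 3]


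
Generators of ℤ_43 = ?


g generates ℤ_n iff gcd(g,n) = 1
Prime factors of 43: 43
Generators are g ∈ {1,...,42} not divisible by any of these primes.
Generators: {1, 2, 3, 4, 5, 6, 7, 8, 9, 10, 11, 12, 13, 14, 15, 16, 17, 18, 19, 20, 21, 22, 23, 24, 25, 26, 27, 28, 29, 30, 31, 32, 33, 34, 35, 36, 37, 38, 39, 40, 41, 42}
Number of generators = φ(43) = 42

Generators of ℤ_43 = {1, 2, 3, 4, 5, 6, 7, 8, 9, 10, 11, 12, 13, 14, 15, 16, 17, 18, 19, 20, 21, 22, 23, 24, 25, 26, 27, 28, 29, 30, 31, 32, 33, 34, 35, 36, 37, 38, 39, 40, 41, 42}


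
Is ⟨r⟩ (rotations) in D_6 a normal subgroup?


H = ⟨r⟩ (rotations) in D_6
The rotation subgroup ⟨r⟩ has index 2 in D_6, so it is normal

Yes, normal subgroup


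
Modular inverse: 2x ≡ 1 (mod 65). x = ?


Use the extended Euclidean algorithm to write 1 = 2·s + 65·t; then s mod 65 is the inverse.
Euclidean algorithm:
  2 = 0·65 + 2
  65 = 32·2 + 1
  2 = 2·1 + 0
gcd(2,65) = 1
Back-substitution gives: 2·(-32) + 65·(1) = 1
So 2⁻¹ ≡ -32 ≡ 33 (mod 65)
Check: 2 × 33 = 66 ≡ 1 (mod 65) ✓

2⁻¹ ≡ 33 (mod 65)


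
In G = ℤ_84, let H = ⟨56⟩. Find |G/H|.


|⟨56⟩| = n / gcd(56, 84) = 84 / 28 = 3
H is normal (ℤ_84 is abelian).
|G/H| = |G| / |H| = 84 / 3 = 28

|G/H| = 28


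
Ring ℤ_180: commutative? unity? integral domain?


ℤ_180 is a commutative ring with unity 1; 180 = 2×90 is composite, so 2·90 ≡ 0 gives zero divisors (not an integral domain)
Commutative: Yes
Integral domain: No
Has unity: Yes

ℤ_180: Commutative=Yes, Unity=Yes


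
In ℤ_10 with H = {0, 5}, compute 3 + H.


3 + H = {3 + h (mod 10) : h ∈ H}
3+0=3, 3+5=8

3 + H = {3, 8}


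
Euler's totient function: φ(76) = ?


Factor n: 76 = 2^2 × 19
φ(n) = n · ∏(1 - 1/p) over distinct primes p | n
φ(76) = 76 · (1 - 1/2) · (1 - 1/19) = 36

φ(76) = 36


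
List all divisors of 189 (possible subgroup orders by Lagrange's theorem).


Lagrange's theorem: |H| divides |G|
|G| = 189
Divisors of 189: 1, 3, 7, 9, 21, 27, 63, 189

Possible subgroup orders: {1, 3, 7, 9, 21, 27, 63, 189}


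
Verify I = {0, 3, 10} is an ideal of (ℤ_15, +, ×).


Check ideal conditions for I = {0, 3, 10} in ℤ_15:
(1) I is an additive subgroup? No
(2) For r ∈ ℤ_15 and a ∈ I: r·a ∈ I? No  [counterexample: r=2, a=3, r·a mod 15 = 6 ∉ I]

No, I is not an ideal of ℤ_15


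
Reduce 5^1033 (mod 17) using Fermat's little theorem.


Fermat's little theorem: if p is prime and gcd(a,p)=1, then a^(p-1) ≡ 1 (mod p)
p = 17 is prime, gcd(5,17) = 1
Reduce exponent: 1033 mod 16 = 9
So 5^1033 ≡ 5^9 (mod 17)
5^9 mod 17 = 12

5^1033 ≡ 12 (mod 17)


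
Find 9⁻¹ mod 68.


Use the extended Euclidean algorithm to write 1 = 9·s + 68·t; then s mod 68 is the inverse.
Euclidean algorithm:
  9 = 0·68 + 9
  68 = 7·9 + 5
  9 = 1·5 + 4
  5 = 1·4 + 1
  4 = 4·1 + 0
gcd(9,68) = 1
Back-substitution gives: 9·(-15) + 68·(2) = 1
So 9⁻¹ ≡ -15 ≡ 53 (mod 68)
Check: 9 × 53 = 477 ≡ 1 (mod 68) ✓

9⁻¹ ≡ 53 (mod 68)


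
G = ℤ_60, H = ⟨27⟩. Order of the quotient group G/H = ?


|⟨27⟩| = n / gcd(27, 60) = 60 / 3 = 20
H is normal (ℤ_60 is abelian).
|G/H| = |G| / |H| = 60 / 20 = 3

|G/H| = 3


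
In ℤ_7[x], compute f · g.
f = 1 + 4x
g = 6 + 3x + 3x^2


Expand and collect like terms; reduce coefficients mod 7:
x^0: 1·6 = 6 ≡ 6 (mod 7)
x^1: 1·3 + 4·6 = 27 ≡ 6 (mod 7)
x^2: 1·3 + 4·3 = 15 ≡ 1 (mod 7)
x^3: 4·3 = 12 ≡ 5 (mod 7)
Result: 6 + 6x + x^2 + 5x^3

f · g = 6 + 6x + x^2 + 5x^3


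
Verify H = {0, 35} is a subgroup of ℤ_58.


Subgroup test for H = {0, 35} in (ℤ_58, +):
(1) 0 ∈ H? Yes
(2) Closure: for all a,b ∈ H, (a+b) mod 58 ∈ H? No  [counterexample: 35 + 35 = 12 ∉ H]
(3) Inverses: for all a ∈ H, -a mod 58 ∈ H? No

No, H is not a subgroup of ℤ_58


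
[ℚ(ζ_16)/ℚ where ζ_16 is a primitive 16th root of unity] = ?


[ℚ(ζ_n):ℚ] = deg Φ_n(x) = φ(n). Here φ(16) = 8

[ℚ(ζ_16)/ℚ where ζ_16 is a primitive 16th root of unity] = 8


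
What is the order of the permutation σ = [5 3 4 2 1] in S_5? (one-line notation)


Cycle decomposition: (1 5) (2 3 4)
Cycle lengths: 2, 3
Order = lcm(2, 3) = 6

ord(σ) = 6


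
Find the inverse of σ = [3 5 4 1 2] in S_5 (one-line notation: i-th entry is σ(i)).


To find σ⁻¹, swap domain and range:
σ(1) = 3 → σ⁻¹(3) = 1
σ(2) = 5 → σ⁻¹(5) = 2
σ(3) = 4 → σ⁻¹(4) = 3
σ(4) = 1 → σ⁻¹(1) = 4
σ(5) = 2 → σ⁻¹(2) = 5

σ⁻¹ = [4 5 1 3 2]


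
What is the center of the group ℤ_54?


Z(G) = {g ∈ G | gx = xg for all x ∈ G}
ℤ_54 is abelian, so Z(G) = G

Z(ℤ_54) = ℤ_54


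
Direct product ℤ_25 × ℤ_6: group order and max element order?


|ℤ_25 × ℤ_6| = 25 × 6 = 150
Max element order = lcm(25,6) = 150
Cyclic? Yes (gcd=1)

|ℤ_25×ℤ_6| = 150, max element order = 150


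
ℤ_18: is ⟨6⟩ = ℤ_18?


g generates ℤ_n iff gcd(g, n) = 1
gcd(6, 18) = 6
Since gcd = 6 ≠ 1, ⟨6⟩ has order 3 < 18, so 6 is not a generator.

No, 6 does not generate ℤ_18


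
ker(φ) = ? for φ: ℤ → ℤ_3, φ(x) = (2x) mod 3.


Kernel = preimage of identity
ker(φ) = {x ∈ ℤ : 2x ≡ 0 (mod 3)}. gcd(2,3) = 1, so 2x ≡ 0 (mod 3) ⟺ x ≡ 0 (mod 3/1 = 3). Hence ker(φ) = 3ℤ

ker(φ) = 3ℤ


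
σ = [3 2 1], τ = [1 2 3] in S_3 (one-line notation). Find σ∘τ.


σ∘τ: apply τ first, then σ
1 →τ 1 →σ 3
2 →τ 2 →σ 2
3 →τ 3 →σ 1

σ∘τ = [3 2 1]


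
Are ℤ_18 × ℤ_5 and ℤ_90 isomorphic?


Comparing ℤ_18 × ℤ_5 and ℤ_90:
gcd(18,5) = 1, so ℤ_18 × ℤ_5 ≅ ℤ_90 (CRT)

Yes, ℤ_18 × ℤ_5 ≅ ℤ_90


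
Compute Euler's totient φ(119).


Factor n: 119 = 7 × 17
φ(n) = n · ∏(1 - 1/p) over distinct primes p | n
φ(119) = 119 · (1 - 1/7) · (1 - 1/17) = 96

φ(119) = 96


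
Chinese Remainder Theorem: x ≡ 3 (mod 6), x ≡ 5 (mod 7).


m₁ = 6, m₂ = 7, gcd = 1, so CRT applies. M = m₁·m₂ = 42
Let M₁ = M/m₁ = 7, M₂ = M/m₂ = 6
Find y₁ ≡ M₁⁻¹ (mod m₁): 7⁻¹ ≡ 1 (mod 6)
Find y₂ ≡ M₂⁻¹ (mod m₂): 6⁻¹ ≡ 6 (mod 7)
x = a₁·M₁·y₁ + a₂·M₂·y₂ = 3·7·1 + 5·6·6 = 201
Reduce mod 42: x ≡ 33
Check: 33 mod 6 = 3 ✓, 33 mod 7 = 5 ✓

x ≡ 33 (mod 42)


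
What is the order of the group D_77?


|D_n| = 2n (n rotations and n reflections)
|D_77| = 2×77 = 154

|D_77| = 154


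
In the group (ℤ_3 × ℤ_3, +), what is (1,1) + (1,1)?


Operation: componentwise addition mod (3, 3)
(1,1) + (1,1) = ((a₁+b₁) mod 3, (a₂+b₂) mod 3) with a = (1,1), b = (1,1)

(1,1) + (1,1) = (2,2)


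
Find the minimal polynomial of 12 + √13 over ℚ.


Let α = 12 + √13. Then α - 12 = √13, so (α - 12)² = 13, giving α² - 24α + 131 = 0. Degree 2 and α ∉ ℚ, so this is the minimal polynomial.

Minimal polynomial: x² - 24x + 131


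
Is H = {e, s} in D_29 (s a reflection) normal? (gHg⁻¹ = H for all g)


H = {e, s} in D_29 (s a reflection)
r·s·r⁻¹ = sr⁻² ≠ s for n ≥ 3, so {e, s} is not closed under conjugation

No, not a normal subgroup


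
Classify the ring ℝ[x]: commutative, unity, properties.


Polynomial ring over ℝ (an integral domain) is a commutative integral domain with unity 1
Commutative: Yes
Integral domain: Yes
Has unity: Yes

ℝ[x]: Commutative=Yes, Unity=Yes


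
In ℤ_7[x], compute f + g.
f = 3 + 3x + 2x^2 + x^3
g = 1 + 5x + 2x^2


Add coefficients mod 7:
x^0: 3 + 1 = 4 (mod 7)
x^1: 3 + 5 = 1 (mod 7)
x^2: 2 + 2 = 4 (mod 7)
x^3: 1 + 0 = 1 (mod 7)
Result: 4 + x + 4x^2 + x^3

f + g = 4 + x + 4x^2 + x^3


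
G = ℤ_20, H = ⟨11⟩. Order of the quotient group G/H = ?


|⟨11⟩| = n / gcd(11, 20) = 20 / 1 = 20
H is normal (ℤ_20 is abelian).
|G/H| = |G| / |H| = 20 / 20 = 1

|G/H| = 1


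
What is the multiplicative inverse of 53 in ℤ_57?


Use the extended Euclidean algorithm to write 1 = 53·s + 57·t; then s mod 57 is the inverse.
Euclidean algorithm:
  53 = 0·57 + 53
  57 = 1·53 + 4
  53 = 13·4 + 1
  4 = 4·1 + 0
gcd(53,57) = 1
Back-substitution gives: 53·(14) + 57·(-13) = 1
So 53⁻¹ ≡ 14 ≡ 14 (mod 57)
Check: 53 × 14 = 742 ≡ 1 (mod 57) ✓

53⁻¹ ≡ 14 (mod 57)


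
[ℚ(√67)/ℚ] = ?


√67 has minimal polynomial x² - 67 (irreducible over ℚ since 67 is squarefree)

[ℚ(√67)/ℚ] = 2


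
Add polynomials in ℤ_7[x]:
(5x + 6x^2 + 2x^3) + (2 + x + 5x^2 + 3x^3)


Add coefficients mod 7:
x^0: 0 + 2 = 2 (mod 7)
x^1: 5 + 1 = 6 (mod 7)
x^2: 6 + 5 = 4 (mod 7)
x^3: 2 + 3 = 5 (mod 7)
Result: 2 + 6x + 4x^2 + 5x^3

f + g = 2 + 6x + 4x^2 + 5x^3


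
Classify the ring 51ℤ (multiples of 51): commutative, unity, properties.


51ℤ is a commutative ring under +,× but has no multiplicative identity (1 ∉ 51ℤ); it has no zero divisors, but without unity it is not an integral domain
Commutative: Yes
Integral domain: No
Has unity: No

51ℤ (multiples of 51): Commutative=Yes, Unity=No


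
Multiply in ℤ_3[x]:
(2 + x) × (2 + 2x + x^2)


Expand and collect like terms; reduce coefficients mod 3:
x^0: 2·2 = 4 ≡ 1 (mod 3)
x^1: 2·2 + 1·2 = 6 ≡ 0 (mod 3)
x^2: 2·1 + 1·2 = 4 ≡ 1 (mod 3)
x^3: 1·1 = 1 ≡ 1 (mod 3)
Result: 1 + x^2 + x^3

f · g = 1 + x^2 + x^3


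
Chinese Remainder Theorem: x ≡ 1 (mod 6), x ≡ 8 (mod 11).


m₁ = 6, m₂ = 11, gcd = 1, so CRT applies. M = m₁·m₂ = 66
Let M₁ = M/m₁ = 11, M₂ = M/m₂ = 6
Find y₁ ≡ M₁⁻¹ (mod m₁): 11⁻¹ ≡ 5 (mod 6)
Find y₂ ≡ M₂⁻¹ (mod m₂): 6⁻¹ ≡ 2 (mod 11)
x = a₁·M₁·y₁ + a₂·M₂·y₂ = 1·11·5 + 8·6·2 = 151
Reduce mod 66: x ≡ 19
Check: 19 mod 6 = 1 ✓, 19 mod 11 = 8 ✓

x ≡ 19 (mod 66)


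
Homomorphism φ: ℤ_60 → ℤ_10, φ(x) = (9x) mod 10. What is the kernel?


Kernel = preimage of identity
ker(φ) = {x ∈ ℤ_60 : 9x ≡ 0 (mod 10)}. Since 10 | 60, φ is well-defined. The kernel is the cyclic subgroup ⟨10⟩ of ℤ_60 (order 6), i.e. {0, 10, 20, 30, 40, 50}

ker(φ) = {0, 10, 20, 30, 40, 50}


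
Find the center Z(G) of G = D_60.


Z(G) = {g ∈ G | gx = xg for all x ∈ G}
For even n, Z(D_n) = {e, r^(n/2)}: the 180° rotation r^30 commutes with every reflection and rotation

Z(D_60) = {e, r^30}


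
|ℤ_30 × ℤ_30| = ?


|A × B| = |A| · |B|
|ℤ_30 × ℤ_30| = 30 × 30 = 900

|ℤ_30 × ℤ_30| = 900


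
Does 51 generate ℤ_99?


g generates ℤ_n iff gcd(g, n) = 1
gcd(51, 99) = 3
Since gcd = 3 ≠ 1, ⟨51⟩ has order 33 < 99, so 51 is not a generator.

No, 51 does not generate ℤ_99


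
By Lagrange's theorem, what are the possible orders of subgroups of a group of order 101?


Lagrange's theorem: |H| divides |G|
|G| = 101
Divisors of 101: 1, 101

Possible subgroup orders: {1, 101}


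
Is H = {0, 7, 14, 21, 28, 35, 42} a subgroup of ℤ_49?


Subgroup test for H = {0, 7, 14, 21, 28, 35, 42} in (ℤ_49, +):
(1) 0 ∈ H? Yes
(2) Closure: for all a,b ∈ H, (a+b) mod 49 ∈ H? Yes
(3) Inverses: for all a ∈ H, -a mod 49 ∈ H? Yes

Yes, H is a subgroup of ℤ_49


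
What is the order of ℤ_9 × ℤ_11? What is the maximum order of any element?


|ℤ_9 × ℤ_11| = 9 × 11 = 99
Max element order = lcm(9,11) = 99
Cyclic? Yes (gcd=1)

|ℤ_9×ℤ_11| = 99, max element order = 99


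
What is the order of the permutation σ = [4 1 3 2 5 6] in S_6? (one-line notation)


Cycle decomposition: (1 4 2)
Cycle lengths: 3
Order = lcm(3) = 3

ord(σ) = 3


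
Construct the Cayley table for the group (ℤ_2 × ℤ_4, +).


Elements: {(0,0), (0,1), (0,2), (0,3), (1,0), (1,1), (1,2), (1,3)}
Operation: componentwise addition mod (2, 4)
Entry (a, b) = ((a₁+b₁) mod 2, (a₂+b₂) mod 4)

Cayley table:
      | (0,0) | (0,1) | (0,2) | (0,3) | (1,0) | (1,1) | (1,2) | (1,3)
(0,0) | (0,0) | (0,1) | (0,2) | (0,3) | (1,0) | (1,1) | (1,2) | (1,3)
(0,1) | (0,1) | (0,2) | (0,3) | (0,0) | (1,1) | (1,2) | (1,3) | (1,0)
(0,2) | (0,2) | (0,3) | (0,0) | (0,1) | (1,2) | (1,3) | (1,0) | (1,1)
(0,3) | (0,3) | (0,0) | (0,1) | (0,2) | (1,3) | (1,0) | (1,1) | (1,2)
(1,0) | (1,0) | (1,1) | (1,2) | (1,3) | (0,0) | (0,1) | (0,2) | (0,3)
(1,1) | (1,1) | (1,2) | (1,3) | (1,0) | (0,1) | (0,2) | (0,3) | (0,0)
(1,2) | (1,2) | (1,3) | (1,0) | (1,1) | (0,2) | (0,3) | (0,0) | (0,1)
(1,3) | (1,3) | (1,0) | (1,1) | (1,2) | (0,3) | (0,0) | (0,1) | (0,2)


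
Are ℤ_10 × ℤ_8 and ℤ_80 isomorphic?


Comparing ℤ_10 × ℤ_8 and ℤ_80:
gcd(10,8) = 2 ≠ 1. Max element order in ℤ_10×ℤ_8 is lcm(10,8) = 40 < 80, so it has no element of order 80

No, ℤ_10 × ℤ_8 ≇ ℤ_80


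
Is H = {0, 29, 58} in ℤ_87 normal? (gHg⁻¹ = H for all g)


H = {0, 29, 58} in ℤ_87
ℤ_87 is abelian; every subgroup of an abelian group is normal

Yes, normal subgroup


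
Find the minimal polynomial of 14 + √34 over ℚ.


Let α = 14 + √34. Then α - 14 = √34, so (α - 14)² = 34, giving α² - 28α + 162 = 0. Degree 2 and α ∉ ℚ, so this is the minimal polynomial.

Minimal polynomial: x² - 28x + 162


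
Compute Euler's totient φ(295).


Factor n: 295 = 5 × 59
φ(n) = n · ∏(1 - 1/p) over distinct primes p | n
φ(295) = 295 · (1 - 1/5) · (1 - 1/59) = 232

φ(295) = 232


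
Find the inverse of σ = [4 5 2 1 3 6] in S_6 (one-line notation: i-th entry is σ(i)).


To find σ⁻¹, swap domain and range:
σ(1) = 4 → σ⁻¹(4) = 1
σ(2) = 5 → σ⁻¹(5) = 2
σ(3) = 2 → σ⁻¹(2) = 3
σ(4) = 1 → σ⁻¹(1) = 4
σ(5) = 3 → σ⁻¹(3) = 5
σ(6) = 6 → σ⁻¹(6) = 6

σ⁻¹ = [4 3 5 1 2 6]


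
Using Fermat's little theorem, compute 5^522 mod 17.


Fermat's little theorem: if p is prime and gcd(a,p)=1, then a^(p-1) ≡ 1 (mod p)
p = 17 is prime, gcd(5,17) = 1
Reduce exponent: 522 mod 16 = 10
So 5^522 ≡ 5^10 (mod 17)
5^10 mod 17 = 9

5^522 ≡ 9 (mod 17)


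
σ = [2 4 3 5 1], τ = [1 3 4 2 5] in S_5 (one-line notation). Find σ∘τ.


σ∘τ: apply τ first, then σ
1 →τ 1 →σ 2
2 →τ 3 →σ 3
3 →τ 4 →σ 5
4 →τ 2 →σ 4
5 →τ 5 →σ 1

σ∘τ = [2 3 5 4 1]


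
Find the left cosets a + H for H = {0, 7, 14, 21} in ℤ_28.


H = {0, 7, 14, 21}, |H| = 4
Number of cosets = |G|/|H| = 28/4 = 7
0 + H = {0, 7, 14, 21}
1 + H = {1, 8, 15, 22}
2 + H = {2, 9, 16, 23}
3 + H = {3, 10, 17, 24}
4 + H = {4, 11, 18, 25}
5 + H = {5, 12, 19, 26}
6 + H = {6, 13, 20, 27}

Cosets: 0+H={0,7,14,21}; 1+H={1,8,15,22}; 2+H={2,9,16,23}; 3+H={3,10,17,24}; 4+H={4,11,18,25}; 5+H={5,12,19,26}; 6+H={6,13,20,27}


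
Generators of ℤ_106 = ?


g generates ℤ_n iff gcd(g,n) = 1
Prime factors of 106: 2, 53
Generators are g ∈ {1,...,105} not divisible by any of these primes.
Generators: {1, 3, 5, 7, 9, 11, 13, 15, 17, 19, 21, 23, 25, 27, 29, 31, 33, 35, 37, 39, 41, 43, 45, 47, 49, 51, 55, 57, 59, 61, 63, 65, 67, 69, 71, 73, 75, 77, 79, 81, 83, 85, 87, 89, 91, 93, 95, 97, 99, 101, 103, 105}
Number of generators = φ(106) = 52

Generators of ℤ_106 = {1, 3, 5, 7, 9, 11, 13, 15, 17, 19, 21, 23, 25, 27, 29, 31, 33, 35, 37, 39, 41, 43, 45, 47, 49, 51, 55, 57, 59, 61, 63, 65, 67, 69, 71, 73, 75, 77, 79, 81, 83, 85, 87, 89, 91, 93, 95, 97, 99, 101, 103, 105}


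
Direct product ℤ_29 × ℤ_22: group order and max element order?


|ℤ_29 × ℤ_22| = 29 × 22 = 638
Max element order = lcm(29,22) = 638
Cyclic? Yes (gcd=1)

|ℤ_29×ℤ_22| = 638, max element order = 638


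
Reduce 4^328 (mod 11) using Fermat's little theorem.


Fermat's little theorem: if p is prime and gcd(a,p)=1, then a^(p-1) ≡ 1 (mod p)
p = 11 is prime, gcd(4,11) = 1
Reduce exponent: 328 mod 10 = 8
So 4^328 ≡ 4^8 (mod 11)
4^8 mod 11 = 9

4^328 ≡ 9 (mod 11)


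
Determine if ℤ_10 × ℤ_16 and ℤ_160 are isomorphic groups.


Comparing ℤ_10 × ℤ_16 and ℤ_160:
gcd(10,16) = 2 ≠ 1. Max element order in ℤ_10×ℤ_16 is lcm(10,16) = 80 < 160, so it has no element of order 160

No, ℤ_10 × ℤ_16 ≇ ℤ_160


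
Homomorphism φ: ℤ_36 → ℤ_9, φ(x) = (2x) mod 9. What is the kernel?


Kernel = preimage of identity
ker(φ) = {x ∈ ℤ_36 : 2x ≡ 0 (mod 9)}. Since 9 | 36, φ is well-defined. The kernel is the cyclic subgroup ⟨9⟩ of ℤ_36 (order 4), i.e. {0, 9, 18, 27}

ker(φ) = {0, 9, 18, 27}


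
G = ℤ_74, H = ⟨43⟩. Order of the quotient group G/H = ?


|⟨43⟩| = n / gcd(43, 74) = 74 / 1 = 74
H is normal (ℤ_74 is abelian).
|G/H| = |G| / |H| = 74 / 74 = 1

|G/H| = 1


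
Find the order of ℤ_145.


ℤ_n has n elements.

|ℤ_145| = 145


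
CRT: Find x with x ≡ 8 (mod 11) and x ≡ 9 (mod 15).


m₁ = 11, m₂ = 15, gcd = 1, so CRT applies. M = m₁·m₂ = 165
Let M₁ = M/m₁ = 15, M₂ = M/m₂ = 11
Find y₁ ≡ M₁⁻¹ (mod m₁): 15⁻¹ ≡ 3 (mod 11)
Find y₂ ≡ M₂⁻¹ (mod m₂): 11⁻¹ ≡ 11 (mod 15)
x = a₁·M₁·y₁ + a₂·M₂·y₂ = 8·15·3 + 9·11·11 = 1449
Reduce mod 165: x ≡ 129
Check: 129 mod 11 = 8 ✓, 129 mod 15 = 9 ✓

x ≡ 129 (mod 165)


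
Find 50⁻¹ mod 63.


Use the extended Euclidean algorithm to write 1 = 50·s + 63·t; then s mod 63 is the inverse.
Euclidean algorithm:
  50 = 0·63 + 50
  63 = 1·50 + 13
  50 = 3·13 + 11
  13 = 1·11 + 2
  11 = 5·2 + 1
  2 = 2·1 + 0
gcd(50,63) = 1
Back-substitution gives: 50·(29) + 63·(-23) = 1
So 50⁻¹ ≡ 29 ≡ 29 (mod 63)
Check: 50 × 29 = 1450 ≡ 1 (mod 63) ✓

50⁻¹ ≡ 29 (mod 63)


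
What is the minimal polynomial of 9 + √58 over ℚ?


Let α = 9 + √58. Then α - 9 = √58, so (α - 9)² = 58, giving α² - 18α + 23 = 0. Degree 2 and α ∉ ℚ, so this is the minimal polynomial.

Minimal polynomial: x² - 18x + 23


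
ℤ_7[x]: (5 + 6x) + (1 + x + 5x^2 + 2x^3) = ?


Add coefficients mod 7:
x^0: 5 + 1 = 6 (mod 7)
x^1: 6 + 1 = 0 (mod 7)
x^2: 0 + 5 = 5 (mod 7)
x^3: 0 + 2 = 2 (mod 7)
Result: 6 + 5x^2 + 2x^3

f + g = 6 + 5x^2 + 2x^3


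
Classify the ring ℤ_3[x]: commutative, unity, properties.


ℤ_3 is a field (n prime), so ℤ_3[x] is a commutative integral domain with unity
Commutative: Yes
Integral domain: Yes
Has unity: Yes

ℤ_3[x]: Commutative=Yes, Unity=Yes


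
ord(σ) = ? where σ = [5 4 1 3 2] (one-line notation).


Cycle decomposition: (1 5 2 4 3)
Cycle lengths: 5
Order = lcm(5) = 5

ord(σ) = 5


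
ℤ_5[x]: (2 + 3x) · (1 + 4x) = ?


Expand and collect like terms; reduce coefficients mod 5:
x^0: 2·1 = 2 ≡ 2 (mod 5)
x^1: 2·4 + 3·1 = 11 ≡ 1 (mod 5)
x^2: 3·4 = 12 ≡ 2 (mod 5)
Result: 2 + x + 2x^2

f · g = 2 + x + 2x^2


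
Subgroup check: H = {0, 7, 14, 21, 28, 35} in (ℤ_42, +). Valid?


Subgroup test for H = {0, 7, 14, 21, 28, 35} in (ℤ_42, +):
(1) 0 ∈ H? Yes
(2) Closure: for all a,b ∈ H, (a+b) mod 42 ∈ H? Yes
(3) Inverses: for all a ∈ H, -a mod 42 ∈ H? Yes

Yes, H is a subgroup of ℤ_42


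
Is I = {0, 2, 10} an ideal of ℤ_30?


Check ideal conditions for I = {0, 2, 10} in ℤ_30:
(1) I is an additive subgroup? No
(2) For r ∈ ℤ_30 and a ∈ I: r·a ∈ I? No  [counterexample: r=2, a=2, r·a mod 30 = 4 ∉ I]

No, I is not an ideal of ℤ_30


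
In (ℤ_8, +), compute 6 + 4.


Operation: addition mod 8
6 + 4 = (a + b) mod 8 with a = 6, b = 4

6 + 4 = 2


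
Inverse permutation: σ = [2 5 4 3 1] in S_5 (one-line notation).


To find σ⁻¹, swap domain and range:
σ(1) = 2 → σ⁻¹(2) = 1
σ(2) = 5 → σ⁻¹(5) = 2
σ(3) = 4 → σ⁻¹(4) = 3
σ(4) = 3 → σ⁻¹(3) = 4
σ(5) = 1 → σ⁻¹(1) = 5

σ⁻¹ = [5 1 4 3 2]


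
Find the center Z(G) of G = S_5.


Z(G) = {g ∈ G | gx = xg for all x ∈ G}
S_n is non-abelian for n ≥ 3; Z(S_5) is trivial

Z(S_5) = {e}


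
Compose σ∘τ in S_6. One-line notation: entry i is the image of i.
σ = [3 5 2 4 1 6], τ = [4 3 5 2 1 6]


σ∘τ: apply τ first, then σ
1 →τ 4 →σ 4
2 →τ 3 →σ 2
3 →τ 5 →σ 1
4 →τ 2 →σ 5
5 →τ 1 →σ 3
6 →τ 6 →σ 6

σ∘τ = [4 2 1 5 3 6]


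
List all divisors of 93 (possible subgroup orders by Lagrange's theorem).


Lagrange's theorem: |H| divides |G|
|G| = 93
Divisors of 93: 1, 3, 31, 93

Possible subgroup orders: {1, 3, 31, 93}


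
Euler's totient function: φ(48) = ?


Factor n: 48 = 2^4 × 3
φ(n) = n · ∏(1 - 1/p) over distinct primes p | n
φ(48) = 48 · (1 - 1/2) · (1 - 1/3) = 16

φ(48) = 16


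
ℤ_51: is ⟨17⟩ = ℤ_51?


g generates ℤ_n iff gcd(g, n) = 1
gcd(17, 51) = 17
Since gcd = 17 ≠ 1, ⟨17⟩ has order 3 < 51, so 17 is not a generator.

No, 17 does not generate ℤ_51


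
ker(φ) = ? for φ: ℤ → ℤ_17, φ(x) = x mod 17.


Kernel = preimage of identity
ker(φ) = {x ∈ ℤ : x ≡ 0 (mod 17)} = 17ℤ = {0, ±17, ±34, ...}

ker(φ) = 17ℤ


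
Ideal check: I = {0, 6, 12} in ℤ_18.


Check ideal conditions for I = {0, 6, 12} in ℤ_18:
(1) I is an additive subgroup? Yes
(2) For r ∈ ℤ_18 and a ∈ I: r·a ∈ I? Yes

Yes, I is an ideal of ℤ_18


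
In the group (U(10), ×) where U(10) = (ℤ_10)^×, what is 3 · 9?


Operation: multiplication mod 10
3 · 9 = (a × b) mod 10 with a = 3, b = 9

3 · 9 = 7


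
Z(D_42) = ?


Z(G) = {g ∈ G | gx = xg for all x ∈ G}
For even n, Z(D_n) = {e, r^(n/2)}: the 180° rotation r^21 commutes with every reflection and rotation

Z(D_42) = {e, r^21}


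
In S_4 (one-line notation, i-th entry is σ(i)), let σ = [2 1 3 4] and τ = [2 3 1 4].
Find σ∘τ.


σ∘τ: apply τ first, then σ
1 →τ 2 →σ 1
2 →τ 3 →σ 3
3 →τ 1 →σ 2
4 →τ 4 →σ 4

σ∘τ = [1 3 2 4]


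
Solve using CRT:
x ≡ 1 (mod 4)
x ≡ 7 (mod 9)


m₁ = 4, m₂ = 9, gcd = 1, so CRT applies. M = m₁·m₂ = 36
Let M₁ = M/m₁ = 9, M₂ = M/m₂ = 4
Find y₁ ≡ M₁⁻¹ (mod m₁): 9⁻¹ ≡ 1 (mod 4)
Find y₂ ≡ M₂⁻¹ (mod m₂): 4⁻¹ ≡ 7 (mod 9)
x = a₁·M₁·y₁ + a₂·M₂·y₂ = 1·9·1 + 7·4·7 = 205
Reduce mod 36: x ≡ 25
Check: 25 mod 4 = 1 ✓, 25 mod 9 = 7 ✓

x ≡ 25 (mod 36)


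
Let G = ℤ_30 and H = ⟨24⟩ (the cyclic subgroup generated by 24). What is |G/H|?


|⟨24⟩| = n / gcd(24, 30) = 30 / 6 = 5
H is normal (ℤ_30 is abelian).
|G/H| = |G| / |H| = 30 / 5 = 6

|G/H| = 6


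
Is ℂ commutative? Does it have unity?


ℂ is a field: commutative, has unity, every nonzero element is a unit (hence an integral domain)
Commutative: Yes
Integral domain: Yes
Has unity: Yes

ℂ: Commutative=Yes, Unity=Yes


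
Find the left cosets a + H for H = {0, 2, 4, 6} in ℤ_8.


H = {0, 2, 4, 6}, |H| = 4
Number of cosets = |G|/|H| = 8/4 = 2
0 + H = {0, 2, 4, 6}
1 + H = {1, 3, 5, 7}

Cosets: 0+H={0,2,4,6}; 1+H={1,3,5,7}


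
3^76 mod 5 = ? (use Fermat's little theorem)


Fermat's little theorem: if p is prime and gcd(a,p)=1, then a^(p-1) ≡ 1 (mod p)
p = 5 is prime, gcd(3,5) = 1
Reduce exponent: 76 mod 4 = 0
So 3^76 ≡ 3^0 (mod 5)
3^0 = 1

3^76 ≡ 1 (mod 5)


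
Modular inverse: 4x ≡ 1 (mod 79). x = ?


Use the extended Euclidean algorithm to write 1 = 4·s + 79·t; then s mod 79 is the inverse.
Euclidean algorithm:
  4 = 0·79 + 4
  79 = 19·4 + 3
  4 = 1·3 + 1
  3 = 3·1 + 0
gcd(4,79) = 1
Back-substitution gives: 4·(20) + 79·(-1) = 1
So 4⁻¹ ≡ 20 ≡ 20 (mod 79)
Check: 4 × 20 = 80 ≡ 1 (mod 79) ✓

4⁻¹ ≡ 20 (mod 79)


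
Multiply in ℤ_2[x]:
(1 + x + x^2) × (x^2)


Expand and collect like terms; reduce coefficients mod 2:
x^0: 1·0 = 0 ≡ 0 (mod 2)
x^1: 1·0 + 1·0 = 0 ≡ 0 (mod 2)
x^2: 1·1 + 1·0 + 1·0 = 1 ≡ 1 (mod 2)
x^3: 1·1 + 1·0 = 1 ≡ 1 (mod 2)
x^4: 1·1 = 1 ≡ 1 (mod 2)
Result: x^2 + x^3 + x^4

f · g = x^2 + x^3 + x^4


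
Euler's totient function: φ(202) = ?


Factor n: 202 = 2 × 101
φ(n) = n · ∏(1 - 1/p) over distinct primes p | n
φ(202) = 202 · (1 - 1/2) · (1 - 1/101) = 100

φ(202) = 100


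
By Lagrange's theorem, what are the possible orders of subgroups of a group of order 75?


Lagrange's theorem: |H| divides |G|
|G| = 75
Divisors of 75: 1, 3, 5, 15, 25, 75

Possible subgroup orders: {1, 3, 5, 15, 25, 75}


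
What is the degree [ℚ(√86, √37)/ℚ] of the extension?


[ℚ(√86,√37):ℚ] = [ℚ(√86,√37):ℚ(√86)]·[ℚ(√86):ℚ] = 2·2 = 4

[ℚ(√86, √37)/ℚ] = 4


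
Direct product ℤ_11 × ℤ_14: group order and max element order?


|ℤ_11 × ℤ_14| = 11 × 14 = 154
Max element order = lcm(11,14) = 154
Cyclic? Yes (gcd=1)

|ℤ_11×ℤ_14| = 154, max element order = 154


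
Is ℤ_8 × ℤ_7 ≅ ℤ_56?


Comparing ℤ_8 × ℤ_7 and ℤ_56:
gcd(8,7) = 1, so ℤ_8 × ℤ_7 ≅ ℤ_56 (CRT)

Yes, ℤ_8 × ℤ_7 ≅ ℤ_56


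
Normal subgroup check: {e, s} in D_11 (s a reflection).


H = {e, s} in D_11 (s a reflection)
r·s·r⁻¹ = sr⁻² ≠ s for n ≥ 3, so {e, s} is not closed under conjugation

No, not a normal subgroup


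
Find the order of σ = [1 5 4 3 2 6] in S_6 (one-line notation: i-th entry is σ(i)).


Cycle decomposition: (2 5) (3 4)
Cycle lengths: 2, 2
Order = lcm(2, 2) = 2

ord(σ) = 2


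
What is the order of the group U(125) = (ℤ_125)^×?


U(n) is the group of units mod n; |U(n)| = φ(n)
|U(125)| = φ(125) = 100

|U(125) = (ℤ_125)^×| = 100


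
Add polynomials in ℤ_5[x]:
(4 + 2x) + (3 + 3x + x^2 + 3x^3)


Add coefficients mod 5:
x^0: 4 + 3 = 2 (mod 5)
x^1: 2 + 3 = 0 (mod 5)
x^2: 0 + 1 = 1 (mod 5)
x^3: 0 + 3 = 3 (mod 5)
Result: 2 + x^2 + 3x^3

f + g = 2 + x^2 + 3x^3


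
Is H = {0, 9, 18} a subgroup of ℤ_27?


Subgroup test for H = {0, 9, 18} in (ℤ_27, +):
(1) 0 ∈ H? Yes
(2) Closure: for all a,b ∈ H, (a+b) mod 27 ∈ H? Yes
(3) Inverses: for all a ∈ H, -a mod 27 ∈ H? Yes

Yes, H is a subgroup of ℤ_27


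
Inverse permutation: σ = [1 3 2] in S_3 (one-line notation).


To find σ⁻¹, swap domain and range:
σ(1) = 1 → σ⁻¹(1) = 1
σ(2) = 3 → σ⁻¹(3) = 2
σ(3) = 2 → σ⁻¹(2) = 3

σ⁻¹ = [1 3 2]


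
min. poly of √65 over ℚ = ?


√65 satisfies x² - 65 = 0, irreducible over ℚ since 65 is squarefree

Minimal polynomial: x² - 65


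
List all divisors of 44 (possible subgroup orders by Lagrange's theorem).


Lagrange's theorem: |H| divides |G|
|G| = 44
Divisors of 44: 1, 2, 4, 11, 22, 44

Possible subgroup orders: {1, 2, 4, 11, 22, 44}


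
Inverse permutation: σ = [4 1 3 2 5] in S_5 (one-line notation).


To find σ⁻¹, swap domain and range:
σ(1) = 4 → σ⁻¹(4) = 1
σ(2) = 1 → σ⁻¹(1) = 2
σ(3) = 3 → σ⁻¹(3) = 3
σ(4) = 2 → σ⁻¹(2) = 4
σ(5) = 5 → σ⁻¹(5) = 5

σ⁻¹ = [2 4 3 1 5]


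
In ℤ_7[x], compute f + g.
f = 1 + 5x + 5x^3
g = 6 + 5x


Add coefficients mod 7:
x^0: 1 + 6 = 0 (mod 7)
x^1: 5 + 5 = 3 (mod 7)
x^2: 0 + 0 = 0 (mod 7)
x^3: 5 + 0 = 5 (mod 7)
Result: 3x + 5x^3

f + g = 3x + 5x^3


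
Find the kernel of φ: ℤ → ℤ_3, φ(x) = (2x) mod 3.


Kernel = preimage of identity
ker(φ) = {x ∈ ℤ : 2x ≡ 0 (mod 3)}. gcd(2,3) = 1, so 2x ≡ 0 (mod 3) ⟺ x ≡ 0 (mod 3/1 = 3). Hence ker(φ) = 3ℤ

ker(φ) = 3ℤ


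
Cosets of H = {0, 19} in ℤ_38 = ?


H = {0, 19}, |H| = 2
Number of cosets = |G|/|H| = 38/2 = 19
0 + H = {0, 19}
1 + H = {1, 20}
2 + H = {2, 21}
3 + H = {3, 22}
4 + H = {4, 23}
5 + H = {5, 24}
6 + H = {6, 25}
7 + H = {7, 26}
8 + H = {8, 27}
9 + H = {9, 28}
10 + H = {10, 29}
11 + H = {11, 30}
12 + H = {12, 31}
13 + H = {13, 32}
14 + H = {14, 33}
15 + H = {15, 34}
16 + H = {16, 35}
17 + H = {17, 36}
18 + H = {18, 37}

Cosets: 0+H={0,19}; 1+H={1,20}; 2+H={2,21}; 3+H={3,22}; 4+H={4,23}; 5+H={5,24}; 6+H={6,25}; 7+H={7,26}; 8+H={8,27}; 9+H={9,28}; 10+H={10,29}; 11+H={11,30}; 12+H={12,31}; 13+H={13,32}; 14+H={14,33}; 15+H={15,34}; 16+H={16,35}; 17+H={17,36}; 18+H={18,37}
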